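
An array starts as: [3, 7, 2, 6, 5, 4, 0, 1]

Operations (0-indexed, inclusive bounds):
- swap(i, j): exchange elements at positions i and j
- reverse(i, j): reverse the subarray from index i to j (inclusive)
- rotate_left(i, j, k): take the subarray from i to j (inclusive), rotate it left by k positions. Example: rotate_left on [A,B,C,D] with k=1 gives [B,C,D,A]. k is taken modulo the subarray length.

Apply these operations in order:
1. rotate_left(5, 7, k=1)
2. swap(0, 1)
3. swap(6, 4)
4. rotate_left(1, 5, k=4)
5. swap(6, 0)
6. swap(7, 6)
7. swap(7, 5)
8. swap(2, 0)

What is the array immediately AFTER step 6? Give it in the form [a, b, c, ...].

Answer: [5, 0, 3, 2, 6, 1, 4, 7]

Derivation:
After 1 (rotate_left(5, 7, k=1)): [3, 7, 2, 6, 5, 0, 1, 4]
After 2 (swap(0, 1)): [7, 3, 2, 6, 5, 0, 1, 4]
After 3 (swap(6, 4)): [7, 3, 2, 6, 1, 0, 5, 4]
After 4 (rotate_left(1, 5, k=4)): [7, 0, 3, 2, 6, 1, 5, 4]
After 5 (swap(6, 0)): [5, 0, 3, 2, 6, 1, 7, 4]
After 6 (swap(7, 6)): [5, 0, 3, 2, 6, 1, 4, 7]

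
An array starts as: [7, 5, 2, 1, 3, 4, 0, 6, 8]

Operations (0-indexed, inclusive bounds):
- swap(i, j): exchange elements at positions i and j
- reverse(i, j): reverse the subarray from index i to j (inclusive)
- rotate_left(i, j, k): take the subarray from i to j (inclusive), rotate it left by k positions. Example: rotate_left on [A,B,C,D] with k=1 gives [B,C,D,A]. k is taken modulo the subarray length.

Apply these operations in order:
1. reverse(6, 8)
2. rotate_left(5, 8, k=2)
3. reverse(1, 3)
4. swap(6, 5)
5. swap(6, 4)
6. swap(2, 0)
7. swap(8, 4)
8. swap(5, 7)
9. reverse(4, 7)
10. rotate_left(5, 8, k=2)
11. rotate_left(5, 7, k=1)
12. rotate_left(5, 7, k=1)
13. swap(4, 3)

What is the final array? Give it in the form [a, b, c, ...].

After 1 (reverse(6, 8)): [7, 5, 2, 1, 3, 4, 8, 6, 0]
After 2 (rotate_left(5, 8, k=2)): [7, 5, 2, 1, 3, 6, 0, 4, 8]
After 3 (reverse(1, 3)): [7, 1, 2, 5, 3, 6, 0, 4, 8]
After 4 (swap(6, 5)): [7, 1, 2, 5, 3, 0, 6, 4, 8]
After 5 (swap(6, 4)): [7, 1, 2, 5, 6, 0, 3, 4, 8]
After 6 (swap(2, 0)): [2, 1, 7, 5, 6, 0, 3, 4, 8]
After 7 (swap(8, 4)): [2, 1, 7, 5, 8, 0, 3, 4, 6]
After 8 (swap(5, 7)): [2, 1, 7, 5, 8, 4, 3, 0, 6]
After 9 (reverse(4, 7)): [2, 1, 7, 5, 0, 3, 4, 8, 6]
After 10 (rotate_left(5, 8, k=2)): [2, 1, 7, 5, 0, 8, 6, 3, 4]
After 11 (rotate_left(5, 7, k=1)): [2, 1, 7, 5, 0, 6, 3, 8, 4]
After 12 (rotate_left(5, 7, k=1)): [2, 1, 7, 5, 0, 3, 8, 6, 4]
After 13 (swap(4, 3)): [2, 1, 7, 0, 5, 3, 8, 6, 4]

Answer: [2, 1, 7, 0, 5, 3, 8, 6, 4]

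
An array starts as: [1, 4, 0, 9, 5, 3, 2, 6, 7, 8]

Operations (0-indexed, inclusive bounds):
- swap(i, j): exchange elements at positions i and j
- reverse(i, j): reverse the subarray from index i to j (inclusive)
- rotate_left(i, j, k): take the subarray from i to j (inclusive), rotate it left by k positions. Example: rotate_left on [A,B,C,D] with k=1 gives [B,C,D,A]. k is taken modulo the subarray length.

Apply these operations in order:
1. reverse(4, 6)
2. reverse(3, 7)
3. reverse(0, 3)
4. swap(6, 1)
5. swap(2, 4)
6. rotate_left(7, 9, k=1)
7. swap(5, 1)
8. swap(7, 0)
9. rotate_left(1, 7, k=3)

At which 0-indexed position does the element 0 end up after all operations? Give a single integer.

Answer: 3

Derivation:
After 1 (reverse(4, 6)): [1, 4, 0, 9, 2, 3, 5, 6, 7, 8]
After 2 (reverse(3, 7)): [1, 4, 0, 6, 5, 3, 2, 9, 7, 8]
After 3 (reverse(0, 3)): [6, 0, 4, 1, 5, 3, 2, 9, 7, 8]
After 4 (swap(6, 1)): [6, 2, 4, 1, 5, 3, 0, 9, 7, 8]
After 5 (swap(2, 4)): [6, 2, 5, 1, 4, 3, 0, 9, 7, 8]
After 6 (rotate_left(7, 9, k=1)): [6, 2, 5, 1, 4, 3, 0, 7, 8, 9]
After 7 (swap(5, 1)): [6, 3, 5, 1, 4, 2, 0, 7, 8, 9]
After 8 (swap(7, 0)): [7, 3, 5, 1, 4, 2, 0, 6, 8, 9]
After 9 (rotate_left(1, 7, k=3)): [7, 4, 2, 0, 6, 3, 5, 1, 8, 9]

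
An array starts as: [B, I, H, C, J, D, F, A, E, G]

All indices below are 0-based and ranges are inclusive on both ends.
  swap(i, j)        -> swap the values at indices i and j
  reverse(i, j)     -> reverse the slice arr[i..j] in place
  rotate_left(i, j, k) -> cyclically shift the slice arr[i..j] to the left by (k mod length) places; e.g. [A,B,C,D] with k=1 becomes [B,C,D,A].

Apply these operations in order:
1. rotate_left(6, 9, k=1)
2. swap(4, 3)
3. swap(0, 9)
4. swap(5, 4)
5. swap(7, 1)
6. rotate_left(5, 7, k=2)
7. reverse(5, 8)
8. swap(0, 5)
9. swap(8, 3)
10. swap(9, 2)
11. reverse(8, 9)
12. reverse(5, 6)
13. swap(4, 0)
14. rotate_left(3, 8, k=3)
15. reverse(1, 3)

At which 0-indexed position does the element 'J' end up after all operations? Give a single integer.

Answer: 9

Derivation:
After 1 (rotate_left(6, 9, k=1)): [B, I, H, C, J, D, A, E, G, F]
After 2 (swap(4, 3)): [B, I, H, J, C, D, A, E, G, F]
After 3 (swap(0, 9)): [F, I, H, J, C, D, A, E, G, B]
After 4 (swap(5, 4)): [F, I, H, J, D, C, A, E, G, B]
After 5 (swap(7, 1)): [F, E, H, J, D, C, A, I, G, B]
After 6 (rotate_left(5, 7, k=2)): [F, E, H, J, D, I, C, A, G, B]
After 7 (reverse(5, 8)): [F, E, H, J, D, G, A, C, I, B]
After 8 (swap(0, 5)): [G, E, H, J, D, F, A, C, I, B]
After 9 (swap(8, 3)): [G, E, H, I, D, F, A, C, J, B]
After 10 (swap(9, 2)): [G, E, B, I, D, F, A, C, J, H]
After 11 (reverse(8, 9)): [G, E, B, I, D, F, A, C, H, J]
After 12 (reverse(5, 6)): [G, E, B, I, D, A, F, C, H, J]
After 13 (swap(4, 0)): [D, E, B, I, G, A, F, C, H, J]
After 14 (rotate_left(3, 8, k=3)): [D, E, B, F, C, H, I, G, A, J]
After 15 (reverse(1, 3)): [D, F, B, E, C, H, I, G, A, J]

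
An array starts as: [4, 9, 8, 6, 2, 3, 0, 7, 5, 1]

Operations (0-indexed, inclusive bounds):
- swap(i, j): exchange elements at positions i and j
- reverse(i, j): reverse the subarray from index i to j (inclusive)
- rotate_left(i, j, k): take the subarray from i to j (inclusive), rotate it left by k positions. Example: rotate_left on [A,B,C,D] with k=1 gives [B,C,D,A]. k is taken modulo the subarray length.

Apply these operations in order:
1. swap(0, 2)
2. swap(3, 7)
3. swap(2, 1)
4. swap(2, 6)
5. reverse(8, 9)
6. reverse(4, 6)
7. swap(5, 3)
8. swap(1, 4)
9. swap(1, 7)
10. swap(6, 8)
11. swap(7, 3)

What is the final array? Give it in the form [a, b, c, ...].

Answer: [8, 6, 0, 9, 4, 7, 1, 3, 2, 5]

Derivation:
After 1 (swap(0, 2)): [8, 9, 4, 6, 2, 3, 0, 7, 5, 1]
After 2 (swap(3, 7)): [8, 9, 4, 7, 2, 3, 0, 6, 5, 1]
After 3 (swap(2, 1)): [8, 4, 9, 7, 2, 3, 0, 6, 5, 1]
After 4 (swap(2, 6)): [8, 4, 0, 7, 2, 3, 9, 6, 5, 1]
After 5 (reverse(8, 9)): [8, 4, 0, 7, 2, 3, 9, 6, 1, 5]
After 6 (reverse(4, 6)): [8, 4, 0, 7, 9, 3, 2, 6, 1, 5]
After 7 (swap(5, 3)): [8, 4, 0, 3, 9, 7, 2, 6, 1, 5]
After 8 (swap(1, 4)): [8, 9, 0, 3, 4, 7, 2, 6, 1, 5]
After 9 (swap(1, 7)): [8, 6, 0, 3, 4, 7, 2, 9, 1, 5]
After 10 (swap(6, 8)): [8, 6, 0, 3, 4, 7, 1, 9, 2, 5]
After 11 (swap(7, 3)): [8, 6, 0, 9, 4, 7, 1, 3, 2, 5]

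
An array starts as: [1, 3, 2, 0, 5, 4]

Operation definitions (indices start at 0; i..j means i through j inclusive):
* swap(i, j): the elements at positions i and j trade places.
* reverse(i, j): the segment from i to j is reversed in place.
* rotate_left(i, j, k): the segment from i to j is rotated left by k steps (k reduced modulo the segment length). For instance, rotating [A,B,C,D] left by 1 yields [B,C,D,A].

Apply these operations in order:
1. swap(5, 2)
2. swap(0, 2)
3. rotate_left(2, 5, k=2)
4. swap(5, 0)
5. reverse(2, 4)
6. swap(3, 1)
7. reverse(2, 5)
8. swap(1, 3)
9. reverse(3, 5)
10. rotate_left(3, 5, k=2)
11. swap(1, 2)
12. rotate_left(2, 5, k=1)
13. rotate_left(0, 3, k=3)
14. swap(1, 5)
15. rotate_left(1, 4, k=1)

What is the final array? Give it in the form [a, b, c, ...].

After 1 (swap(5, 2)): [1, 3, 4, 0, 5, 2]
After 2 (swap(0, 2)): [4, 3, 1, 0, 5, 2]
After 3 (rotate_left(2, 5, k=2)): [4, 3, 5, 2, 1, 0]
After 4 (swap(5, 0)): [0, 3, 5, 2, 1, 4]
After 5 (reverse(2, 4)): [0, 3, 1, 2, 5, 4]
After 6 (swap(3, 1)): [0, 2, 1, 3, 5, 4]
After 7 (reverse(2, 5)): [0, 2, 4, 5, 3, 1]
After 8 (swap(1, 3)): [0, 5, 4, 2, 3, 1]
After 9 (reverse(3, 5)): [0, 5, 4, 1, 3, 2]
After 10 (rotate_left(3, 5, k=2)): [0, 5, 4, 2, 1, 3]
After 11 (swap(1, 2)): [0, 4, 5, 2, 1, 3]
After 12 (rotate_left(2, 5, k=1)): [0, 4, 2, 1, 3, 5]
After 13 (rotate_left(0, 3, k=3)): [1, 0, 4, 2, 3, 5]
After 14 (swap(1, 5)): [1, 5, 4, 2, 3, 0]
After 15 (rotate_left(1, 4, k=1)): [1, 4, 2, 3, 5, 0]

Answer: [1, 4, 2, 3, 5, 0]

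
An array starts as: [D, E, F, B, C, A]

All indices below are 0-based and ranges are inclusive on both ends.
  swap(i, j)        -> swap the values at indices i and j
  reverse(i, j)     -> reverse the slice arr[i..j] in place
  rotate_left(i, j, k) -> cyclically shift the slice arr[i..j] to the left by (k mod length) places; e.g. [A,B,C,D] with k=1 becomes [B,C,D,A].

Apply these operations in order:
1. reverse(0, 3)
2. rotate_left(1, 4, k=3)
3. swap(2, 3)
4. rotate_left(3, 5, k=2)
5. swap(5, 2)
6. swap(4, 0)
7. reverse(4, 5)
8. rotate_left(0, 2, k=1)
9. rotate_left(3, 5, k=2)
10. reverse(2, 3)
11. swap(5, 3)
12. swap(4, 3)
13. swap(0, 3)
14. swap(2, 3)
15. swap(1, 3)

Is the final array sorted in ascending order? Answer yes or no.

Answer: yes

Derivation:
After 1 (reverse(0, 3)): [B, F, E, D, C, A]
After 2 (rotate_left(1, 4, k=3)): [B, C, F, E, D, A]
After 3 (swap(2, 3)): [B, C, E, F, D, A]
After 4 (rotate_left(3, 5, k=2)): [B, C, E, A, F, D]
After 5 (swap(5, 2)): [B, C, D, A, F, E]
After 6 (swap(4, 0)): [F, C, D, A, B, E]
After 7 (reverse(4, 5)): [F, C, D, A, E, B]
After 8 (rotate_left(0, 2, k=1)): [C, D, F, A, E, B]
After 9 (rotate_left(3, 5, k=2)): [C, D, F, B, A, E]
After 10 (reverse(2, 3)): [C, D, B, F, A, E]
After 11 (swap(5, 3)): [C, D, B, E, A, F]
After 12 (swap(4, 3)): [C, D, B, A, E, F]
After 13 (swap(0, 3)): [A, D, B, C, E, F]
After 14 (swap(2, 3)): [A, D, C, B, E, F]
After 15 (swap(1, 3)): [A, B, C, D, E, F]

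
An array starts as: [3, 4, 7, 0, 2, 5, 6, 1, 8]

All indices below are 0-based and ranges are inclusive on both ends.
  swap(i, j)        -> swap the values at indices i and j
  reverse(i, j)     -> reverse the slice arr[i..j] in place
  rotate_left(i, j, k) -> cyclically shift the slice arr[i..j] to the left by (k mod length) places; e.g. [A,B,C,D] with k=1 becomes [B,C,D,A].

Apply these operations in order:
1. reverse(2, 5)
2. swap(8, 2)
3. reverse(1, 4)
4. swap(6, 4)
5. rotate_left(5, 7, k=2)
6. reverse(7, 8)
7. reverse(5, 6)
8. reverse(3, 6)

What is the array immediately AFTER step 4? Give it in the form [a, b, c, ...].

Answer: [3, 0, 2, 8, 6, 7, 4, 1, 5]

Derivation:
After 1 (reverse(2, 5)): [3, 4, 5, 2, 0, 7, 6, 1, 8]
After 2 (swap(8, 2)): [3, 4, 8, 2, 0, 7, 6, 1, 5]
After 3 (reverse(1, 4)): [3, 0, 2, 8, 4, 7, 6, 1, 5]
After 4 (swap(6, 4)): [3, 0, 2, 8, 6, 7, 4, 1, 5]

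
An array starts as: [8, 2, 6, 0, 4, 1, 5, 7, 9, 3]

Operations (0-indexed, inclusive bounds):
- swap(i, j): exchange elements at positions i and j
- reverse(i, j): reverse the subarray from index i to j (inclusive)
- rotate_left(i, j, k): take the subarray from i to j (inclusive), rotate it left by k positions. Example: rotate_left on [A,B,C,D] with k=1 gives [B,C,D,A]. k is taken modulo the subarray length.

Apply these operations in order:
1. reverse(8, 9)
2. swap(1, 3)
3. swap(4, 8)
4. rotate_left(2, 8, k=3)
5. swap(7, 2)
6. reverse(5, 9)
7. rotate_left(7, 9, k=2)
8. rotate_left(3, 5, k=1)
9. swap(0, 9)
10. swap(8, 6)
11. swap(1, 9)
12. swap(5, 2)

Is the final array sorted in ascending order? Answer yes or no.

After 1 (reverse(8, 9)): [8, 2, 6, 0, 4, 1, 5, 7, 3, 9]
After 2 (swap(1, 3)): [8, 0, 6, 2, 4, 1, 5, 7, 3, 9]
After 3 (swap(4, 8)): [8, 0, 6, 2, 3, 1, 5, 7, 4, 9]
After 4 (rotate_left(2, 8, k=3)): [8, 0, 1, 5, 7, 4, 6, 2, 3, 9]
After 5 (swap(7, 2)): [8, 0, 2, 5, 7, 4, 6, 1, 3, 9]
After 6 (reverse(5, 9)): [8, 0, 2, 5, 7, 9, 3, 1, 6, 4]
After 7 (rotate_left(7, 9, k=2)): [8, 0, 2, 5, 7, 9, 3, 4, 1, 6]
After 8 (rotate_left(3, 5, k=1)): [8, 0, 2, 7, 9, 5, 3, 4, 1, 6]
After 9 (swap(0, 9)): [6, 0, 2, 7, 9, 5, 3, 4, 1, 8]
After 10 (swap(8, 6)): [6, 0, 2, 7, 9, 5, 1, 4, 3, 8]
After 11 (swap(1, 9)): [6, 8, 2, 7, 9, 5, 1, 4, 3, 0]
After 12 (swap(5, 2)): [6, 8, 5, 7, 9, 2, 1, 4, 3, 0]

Answer: no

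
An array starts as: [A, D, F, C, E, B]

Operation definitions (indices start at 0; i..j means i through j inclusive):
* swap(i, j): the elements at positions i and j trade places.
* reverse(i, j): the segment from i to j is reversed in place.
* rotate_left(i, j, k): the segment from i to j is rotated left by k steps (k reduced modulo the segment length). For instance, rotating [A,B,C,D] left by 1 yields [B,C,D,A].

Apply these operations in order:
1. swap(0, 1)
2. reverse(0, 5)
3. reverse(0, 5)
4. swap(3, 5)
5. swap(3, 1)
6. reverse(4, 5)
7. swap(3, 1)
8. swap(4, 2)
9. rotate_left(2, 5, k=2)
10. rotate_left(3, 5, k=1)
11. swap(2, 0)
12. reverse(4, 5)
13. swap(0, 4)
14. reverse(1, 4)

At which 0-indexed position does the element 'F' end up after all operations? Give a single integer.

Answer: 1

Derivation:
After 1 (swap(0, 1)): [D, A, F, C, E, B]
After 2 (reverse(0, 5)): [B, E, C, F, A, D]
After 3 (reverse(0, 5)): [D, A, F, C, E, B]
After 4 (swap(3, 5)): [D, A, F, B, E, C]
After 5 (swap(3, 1)): [D, B, F, A, E, C]
After 6 (reverse(4, 5)): [D, B, F, A, C, E]
After 7 (swap(3, 1)): [D, A, F, B, C, E]
After 8 (swap(4, 2)): [D, A, C, B, F, E]
After 9 (rotate_left(2, 5, k=2)): [D, A, F, E, C, B]
After 10 (rotate_left(3, 5, k=1)): [D, A, F, C, B, E]
After 11 (swap(2, 0)): [F, A, D, C, B, E]
After 12 (reverse(4, 5)): [F, A, D, C, E, B]
After 13 (swap(0, 4)): [E, A, D, C, F, B]
After 14 (reverse(1, 4)): [E, F, C, D, A, B]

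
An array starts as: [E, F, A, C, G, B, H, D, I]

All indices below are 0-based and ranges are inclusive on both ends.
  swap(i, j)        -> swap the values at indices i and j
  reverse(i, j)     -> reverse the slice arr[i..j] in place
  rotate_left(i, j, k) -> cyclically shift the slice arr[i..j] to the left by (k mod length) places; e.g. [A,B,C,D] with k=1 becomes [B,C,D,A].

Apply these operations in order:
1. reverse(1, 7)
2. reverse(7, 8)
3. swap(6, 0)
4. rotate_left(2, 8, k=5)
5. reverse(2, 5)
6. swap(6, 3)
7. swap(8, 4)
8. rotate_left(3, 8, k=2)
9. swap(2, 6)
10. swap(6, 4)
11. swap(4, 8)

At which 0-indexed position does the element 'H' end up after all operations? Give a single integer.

Answer: 6

Derivation:
After 1 (reverse(1, 7)): [E, D, H, B, G, C, A, F, I]
After 2 (reverse(7, 8)): [E, D, H, B, G, C, A, I, F]
After 3 (swap(6, 0)): [A, D, H, B, G, C, E, I, F]
After 4 (rotate_left(2, 8, k=5)): [A, D, I, F, H, B, G, C, E]
After 5 (reverse(2, 5)): [A, D, B, H, F, I, G, C, E]
After 6 (swap(6, 3)): [A, D, B, G, F, I, H, C, E]
After 7 (swap(8, 4)): [A, D, B, G, E, I, H, C, F]
After 8 (rotate_left(3, 8, k=2)): [A, D, B, I, H, C, F, G, E]
After 9 (swap(2, 6)): [A, D, F, I, H, C, B, G, E]
After 10 (swap(6, 4)): [A, D, F, I, B, C, H, G, E]
After 11 (swap(4, 8)): [A, D, F, I, E, C, H, G, B]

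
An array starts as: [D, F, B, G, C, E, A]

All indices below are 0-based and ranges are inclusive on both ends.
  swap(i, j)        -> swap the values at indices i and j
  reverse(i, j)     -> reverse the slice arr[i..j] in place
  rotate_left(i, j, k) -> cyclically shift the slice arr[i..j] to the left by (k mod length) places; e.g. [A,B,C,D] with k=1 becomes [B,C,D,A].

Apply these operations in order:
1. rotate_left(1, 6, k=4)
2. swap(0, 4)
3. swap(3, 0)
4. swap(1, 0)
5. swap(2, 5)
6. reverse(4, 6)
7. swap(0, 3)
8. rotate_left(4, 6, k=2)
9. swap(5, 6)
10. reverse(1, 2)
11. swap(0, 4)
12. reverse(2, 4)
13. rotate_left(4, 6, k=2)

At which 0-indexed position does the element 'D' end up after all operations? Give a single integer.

After 1 (rotate_left(1, 6, k=4)): [D, E, A, F, B, G, C]
After 2 (swap(0, 4)): [B, E, A, F, D, G, C]
After 3 (swap(3, 0)): [F, E, A, B, D, G, C]
After 4 (swap(1, 0)): [E, F, A, B, D, G, C]
After 5 (swap(2, 5)): [E, F, G, B, D, A, C]
After 6 (reverse(4, 6)): [E, F, G, B, C, A, D]
After 7 (swap(0, 3)): [B, F, G, E, C, A, D]
After 8 (rotate_left(4, 6, k=2)): [B, F, G, E, D, C, A]
After 9 (swap(5, 6)): [B, F, G, E, D, A, C]
After 10 (reverse(1, 2)): [B, G, F, E, D, A, C]
After 11 (swap(0, 4)): [D, G, F, E, B, A, C]
After 12 (reverse(2, 4)): [D, G, B, E, F, A, C]
After 13 (rotate_left(4, 6, k=2)): [D, G, B, E, C, F, A]

Answer: 0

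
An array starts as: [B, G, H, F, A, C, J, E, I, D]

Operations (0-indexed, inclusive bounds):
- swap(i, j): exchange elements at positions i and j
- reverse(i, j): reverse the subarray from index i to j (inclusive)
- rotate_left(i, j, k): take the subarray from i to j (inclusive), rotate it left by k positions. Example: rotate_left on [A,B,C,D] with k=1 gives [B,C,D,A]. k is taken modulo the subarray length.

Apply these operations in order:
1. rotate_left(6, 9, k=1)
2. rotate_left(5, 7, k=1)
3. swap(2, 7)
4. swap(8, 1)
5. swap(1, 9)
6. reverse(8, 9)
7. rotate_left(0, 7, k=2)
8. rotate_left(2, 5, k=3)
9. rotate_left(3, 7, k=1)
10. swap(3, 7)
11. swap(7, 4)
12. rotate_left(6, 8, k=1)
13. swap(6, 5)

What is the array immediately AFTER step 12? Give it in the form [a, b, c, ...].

Answer: [C, F, H, A, E, B, I, D, J, G]

Derivation:
After 1 (rotate_left(6, 9, k=1)): [B, G, H, F, A, C, E, I, D, J]
After 2 (rotate_left(5, 7, k=1)): [B, G, H, F, A, E, I, C, D, J]
After 3 (swap(2, 7)): [B, G, C, F, A, E, I, H, D, J]
After 4 (swap(8, 1)): [B, D, C, F, A, E, I, H, G, J]
After 5 (swap(1, 9)): [B, J, C, F, A, E, I, H, G, D]
After 6 (reverse(8, 9)): [B, J, C, F, A, E, I, H, D, G]
After 7 (rotate_left(0, 7, k=2)): [C, F, A, E, I, H, B, J, D, G]
After 8 (rotate_left(2, 5, k=3)): [C, F, H, A, E, I, B, J, D, G]
After 9 (rotate_left(3, 7, k=1)): [C, F, H, E, I, B, J, A, D, G]
After 10 (swap(3, 7)): [C, F, H, A, I, B, J, E, D, G]
After 11 (swap(7, 4)): [C, F, H, A, E, B, J, I, D, G]
After 12 (rotate_left(6, 8, k=1)): [C, F, H, A, E, B, I, D, J, G]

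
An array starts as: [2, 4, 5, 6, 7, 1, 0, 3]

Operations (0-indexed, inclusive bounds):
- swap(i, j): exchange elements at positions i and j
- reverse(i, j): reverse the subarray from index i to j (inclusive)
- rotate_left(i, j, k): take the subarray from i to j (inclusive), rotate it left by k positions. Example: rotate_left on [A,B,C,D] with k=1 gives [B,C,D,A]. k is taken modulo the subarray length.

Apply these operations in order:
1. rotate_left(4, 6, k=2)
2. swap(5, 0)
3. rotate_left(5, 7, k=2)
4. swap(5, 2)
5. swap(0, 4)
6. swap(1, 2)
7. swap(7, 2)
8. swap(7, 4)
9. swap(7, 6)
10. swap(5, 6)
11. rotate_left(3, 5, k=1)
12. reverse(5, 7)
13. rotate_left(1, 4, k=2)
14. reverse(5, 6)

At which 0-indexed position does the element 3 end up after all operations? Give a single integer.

After 1 (rotate_left(4, 6, k=2)): [2, 4, 5, 6, 0, 7, 1, 3]
After 2 (swap(5, 0)): [7, 4, 5, 6, 0, 2, 1, 3]
After 3 (rotate_left(5, 7, k=2)): [7, 4, 5, 6, 0, 3, 2, 1]
After 4 (swap(5, 2)): [7, 4, 3, 6, 0, 5, 2, 1]
After 5 (swap(0, 4)): [0, 4, 3, 6, 7, 5, 2, 1]
After 6 (swap(1, 2)): [0, 3, 4, 6, 7, 5, 2, 1]
After 7 (swap(7, 2)): [0, 3, 1, 6, 7, 5, 2, 4]
After 8 (swap(7, 4)): [0, 3, 1, 6, 4, 5, 2, 7]
After 9 (swap(7, 6)): [0, 3, 1, 6, 4, 5, 7, 2]
After 10 (swap(5, 6)): [0, 3, 1, 6, 4, 7, 5, 2]
After 11 (rotate_left(3, 5, k=1)): [0, 3, 1, 4, 7, 6, 5, 2]
After 12 (reverse(5, 7)): [0, 3, 1, 4, 7, 2, 5, 6]
After 13 (rotate_left(1, 4, k=2)): [0, 4, 7, 3, 1, 2, 5, 6]
After 14 (reverse(5, 6)): [0, 4, 7, 3, 1, 5, 2, 6]

Answer: 3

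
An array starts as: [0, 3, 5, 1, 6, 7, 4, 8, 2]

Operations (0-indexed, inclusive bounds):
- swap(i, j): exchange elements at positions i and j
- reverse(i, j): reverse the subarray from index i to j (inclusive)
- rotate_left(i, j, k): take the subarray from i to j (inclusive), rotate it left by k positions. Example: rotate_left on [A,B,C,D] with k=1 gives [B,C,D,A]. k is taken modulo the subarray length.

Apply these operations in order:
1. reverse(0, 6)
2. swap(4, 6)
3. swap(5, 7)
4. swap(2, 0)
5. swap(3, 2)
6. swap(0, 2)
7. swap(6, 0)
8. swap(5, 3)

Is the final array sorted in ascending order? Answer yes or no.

After 1 (reverse(0, 6)): [4, 7, 6, 1, 5, 3, 0, 8, 2]
After 2 (swap(4, 6)): [4, 7, 6, 1, 0, 3, 5, 8, 2]
After 3 (swap(5, 7)): [4, 7, 6, 1, 0, 8, 5, 3, 2]
After 4 (swap(2, 0)): [6, 7, 4, 1, 0, 8, 5, 3, 2]
After 5 (swap(3, 2)): [6, 7, 1, 4, 0, 8, 5, 3, 2]
After 6 (swap(0, 2)): [1, 7, 6, 4, 0, 8, 5, 3, 2]
After 7 (swap(6, 0)): [5, 7, 6, 4, 0, 8, 1, 3, 2]
After 8 (swap(5, 3)): [5, 7, 6, 8, 0, 4, 1, 3, 2]

Answer: no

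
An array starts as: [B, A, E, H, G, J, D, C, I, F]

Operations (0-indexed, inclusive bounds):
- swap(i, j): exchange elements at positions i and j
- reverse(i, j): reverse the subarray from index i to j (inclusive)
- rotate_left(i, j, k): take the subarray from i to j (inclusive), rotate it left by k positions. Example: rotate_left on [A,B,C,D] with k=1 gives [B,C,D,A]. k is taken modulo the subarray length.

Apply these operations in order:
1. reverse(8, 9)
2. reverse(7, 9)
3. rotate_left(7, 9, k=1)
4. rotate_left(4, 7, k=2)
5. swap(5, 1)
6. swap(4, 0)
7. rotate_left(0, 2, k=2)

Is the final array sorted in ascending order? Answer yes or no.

After 1 (reverse(8, 9)): [B, A, E, H, G, J, D, C, F, I]
After 2 (reverse(7, 9)): [B, A, E, H, G, J, D, I, F, C]
After 3 (rotate_left(7, 9, k=1)): [B, A, E, H, G, J, D, F, C, I]
After 4 (rotate_left(4, 7, k=2)): [B, A, E, H, D, F, G, J, C, I]
After 5 (swap(5, 1)): [B, F, E, H, D, A, G, J, C, I]
After 6 (swap(4, 0)): [D, F, E, H, B, A, G, J, C, I]
After 7 (rotate_left(0, 2, k=2)): [E, D, F, H, B, A, G, J, C, I]

Answer: no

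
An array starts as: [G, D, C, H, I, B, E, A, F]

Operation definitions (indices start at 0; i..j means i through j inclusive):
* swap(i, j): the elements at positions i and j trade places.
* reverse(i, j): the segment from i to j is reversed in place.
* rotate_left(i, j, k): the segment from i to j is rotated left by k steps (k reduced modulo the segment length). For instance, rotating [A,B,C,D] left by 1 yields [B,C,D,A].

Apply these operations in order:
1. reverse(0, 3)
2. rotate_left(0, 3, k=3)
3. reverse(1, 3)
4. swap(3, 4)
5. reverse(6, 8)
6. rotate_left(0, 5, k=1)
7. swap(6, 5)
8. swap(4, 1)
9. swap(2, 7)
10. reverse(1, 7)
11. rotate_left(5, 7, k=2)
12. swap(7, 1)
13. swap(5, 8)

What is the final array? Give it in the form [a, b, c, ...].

After 1 (reverse(0, 3)): [H, C, D, G, I, B, E, A, F]
After 2 (rotate_left(0, 3, k=3)): [G, H, C, D, I, B, E, A, F]
After 3 (reverse(1, 3)): [G, D, C, H, I, B, E, A, F]
After 4 (swap(3, 4)): [G, D, C, I, H, B, E, A, F]
After 5 (reverse(6, 8)): [G, D, C, I, H, B, F, A, E]
After 6 (rotate_left(0, 5, k=1)): [D, C, I, H, B, G, F, A, E]
After 7 (swap(6, 5)): [D, C, I, H, B, F, G, A, E]
After 8 (swap(4, 1)): [D, B, I, H, C, F, G, A, E]
After 9 (swap(2, 7)): [D, B, A, H, C, F, G, I, E]
After 10 (reverse(1, 7)): [D, I, G, F, C, H, A, B, E]
After 11 (rotate_left(5, 7, k=2)): [D, I, G, F, C, B, H, A, E]
After 12 (swap(7, 1)): [D, A, G, F, C, B, H, I, E]
After 13 (swap(5, 8)): [D, A, G, F, C, E, H, I, B]

Answer: [D, A, G, F, C, E, H, I, B]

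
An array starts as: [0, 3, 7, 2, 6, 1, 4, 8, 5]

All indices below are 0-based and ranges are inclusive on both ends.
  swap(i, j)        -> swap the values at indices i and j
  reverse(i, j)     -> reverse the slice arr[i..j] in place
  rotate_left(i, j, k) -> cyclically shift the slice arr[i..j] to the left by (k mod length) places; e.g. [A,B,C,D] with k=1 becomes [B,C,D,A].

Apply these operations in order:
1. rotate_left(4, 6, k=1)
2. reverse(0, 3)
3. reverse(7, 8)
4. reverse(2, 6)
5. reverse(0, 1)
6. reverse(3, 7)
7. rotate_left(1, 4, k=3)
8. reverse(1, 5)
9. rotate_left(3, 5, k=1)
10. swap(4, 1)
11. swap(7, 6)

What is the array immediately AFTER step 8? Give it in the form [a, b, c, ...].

Answer: [7, 0, 5, 6, 2, 3, 1, 4, 8]

Derivation:
After 1 (rotate_left(4, 6, k=1)): [0, 3, 7, 2, 1, 4, 6, 8, 5]
After 2 (reverse(0, 3)): [2, 7, 3, 0, 1, 4, 6, 8, 5]
After 3 (reverse(7, 8)): [2, 7, 3, 0, 1, 4, 6, 5, 8]
After 4 (reverse(2, 6)): [2, 7, 6, 4, 1, 0, 3, 5, 8]
After 5 (reverse(0, 1)): [7, 2, 6, 4, 1, 0, 3, 5, 8]
After 6 (reverse(3, 7)): [7, 2, 6, 5, 3, 0, 1, 4, 8]
After 7 (rotate_left(1, 4, k=3)): [7, 3, 2, 6, 5, 0, 1, 4, 8]
After 8 (reverse(1, 5)): [7, 0, 5, 6, 2, 3, 1, 4, 8]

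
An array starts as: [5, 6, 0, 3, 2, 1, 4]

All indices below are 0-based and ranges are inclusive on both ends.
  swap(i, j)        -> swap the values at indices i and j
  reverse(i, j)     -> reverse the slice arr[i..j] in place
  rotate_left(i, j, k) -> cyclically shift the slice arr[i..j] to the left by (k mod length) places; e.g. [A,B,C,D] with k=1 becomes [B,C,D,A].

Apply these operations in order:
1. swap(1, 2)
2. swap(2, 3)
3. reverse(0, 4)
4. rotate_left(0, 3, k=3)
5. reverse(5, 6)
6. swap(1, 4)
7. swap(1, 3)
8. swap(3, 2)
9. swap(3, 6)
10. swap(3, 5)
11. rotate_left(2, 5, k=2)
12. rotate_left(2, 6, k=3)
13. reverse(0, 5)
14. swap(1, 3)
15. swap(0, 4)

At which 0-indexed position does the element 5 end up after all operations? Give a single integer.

After 1 (swap(1, 2)): [5, 0, 6, 3, 2, 1, 4]
After 2 (swap(2, 3)): [5, 0, 3, 6, 2, 1, 4]
After 3 (reverse(0, 4)): [2, 6, 3, 0, 5, 1, 4]
After 4 (rotate_left(0, 3, k=3)): [0, 2, 6, 3, 5, 1, 4]
After 5 (reverse(5, 6)): [0, 2, 6, 3, 5, 4, 1]
After 6 (swap(1, 4)): [0, 5, 6, 3, 2, 4, 1]
After 7 (swap(1, 3)): [0, 3, 6, 5, 2, 4, 1]
After 8 (swap(3, 2)): [0, 3, 5, 6, 2, 4, 1]
After 9 (swap(3, 6)): [0, 3, 5, 1, 2, 4, 6]
After 10 (swap(3, 5)): [0, 3, 5, 4, 2, 1, 6]
After 11 (rotate_left(2, 5, k=2)): [0, 3, 2, 1, 5, 4, 6]
After 12 (rotate_left(2, 6, k=3)): [0, 3, 4, 6, 2, 1, 5]
After 13 (reverse(0, 5)): [1, 2, 6, 4, 3, 0, 5]
After 14 (swap(1, 3)): [1, 4, 6, 2, 3, 0, 5]
After 15 (swap(0, 4)): [3, 4, 6, 2, 1, 0, 5]

Answer: 6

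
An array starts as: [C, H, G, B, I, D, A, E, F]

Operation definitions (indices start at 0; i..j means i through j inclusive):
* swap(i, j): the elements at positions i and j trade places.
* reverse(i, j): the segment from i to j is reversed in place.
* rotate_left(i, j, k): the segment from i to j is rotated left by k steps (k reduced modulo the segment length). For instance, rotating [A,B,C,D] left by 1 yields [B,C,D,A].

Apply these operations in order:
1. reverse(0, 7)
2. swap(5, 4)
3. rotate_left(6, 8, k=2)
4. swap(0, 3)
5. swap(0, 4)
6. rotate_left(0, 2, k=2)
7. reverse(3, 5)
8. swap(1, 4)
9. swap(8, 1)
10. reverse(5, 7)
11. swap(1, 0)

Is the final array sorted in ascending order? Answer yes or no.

After 1 (reverse(0, 7)): [E, A, D, I, B, G, H, C, F]
After 2 (swap(5, 4)): [E, A, D, I, G, B, H, C, F]
After 3 (rotate_left(6, 8, k=2)): [E, A, D, I, G, B, F, H, C]
After 4 (swap(0, 3)): [I, A, D, E, G, B, F, H, C]
After 5 (swap(0, 4)): [G, A, D, E, I, B, F, H, C]
After 6 (rotate_left(0, 2, k=2)): [D, G, A, E, I, B, F, H, C]
After 7 (reverse(3, 5)): [D, G, A, B, I, E, F, H, C]
After 8 (swap(1, 4)): [D, I, A, B, G, E, F, H, C]
After 9 (swap(8, 1)): [D, C, A, B, G, E, F, H, I]
After 10 (reverse(5, 7)): [D, C, A, B, G, H, F, E, I]
After 11 (swap(1, 0)): [C, D, A, B, G, H, F, E, I]

Answer: no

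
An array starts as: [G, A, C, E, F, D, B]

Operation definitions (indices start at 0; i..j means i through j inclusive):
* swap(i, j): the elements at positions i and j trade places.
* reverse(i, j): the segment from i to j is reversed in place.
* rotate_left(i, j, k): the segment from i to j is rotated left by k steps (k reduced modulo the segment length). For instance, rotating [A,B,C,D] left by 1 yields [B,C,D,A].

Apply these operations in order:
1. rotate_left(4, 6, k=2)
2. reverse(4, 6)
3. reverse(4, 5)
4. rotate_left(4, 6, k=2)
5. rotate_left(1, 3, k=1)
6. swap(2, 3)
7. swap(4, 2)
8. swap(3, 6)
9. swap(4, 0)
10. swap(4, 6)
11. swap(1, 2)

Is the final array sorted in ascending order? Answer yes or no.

Answer: yes

Derivation:
After 1 (rotate_left(4, 6, k=2)): [G, A, C, E, B, F, D]
After 2 (reverse(4, 6)): [G, A, C, E, D, F, B]
After 3 (reverse(4, 5)): [G, A, C, E, F, D, B]
After 4 (rotate_left(4, 6, k=2)): [G, A, C, E, B, F, D]
After 5 (rotate_left(1, 3, k=1)): [G, C, E, A, B, F, D]
After 6 (swap(2, 3)): [G, C, A, E, B, F, D]
After 7 (swap(4, 2)): [G, C, B, E, A, F, D]
After 8 (swap(3, 6)): [G, C, B, D, A, F, E]
After 9 (swap(4, 0)): [A, C, B, D, G, F, E]
After 10 (swap(4, 6)): [A, C, B, D, E, F, G]
After 11 (swap(1, 2)): [A, B, C, D, E, F, G]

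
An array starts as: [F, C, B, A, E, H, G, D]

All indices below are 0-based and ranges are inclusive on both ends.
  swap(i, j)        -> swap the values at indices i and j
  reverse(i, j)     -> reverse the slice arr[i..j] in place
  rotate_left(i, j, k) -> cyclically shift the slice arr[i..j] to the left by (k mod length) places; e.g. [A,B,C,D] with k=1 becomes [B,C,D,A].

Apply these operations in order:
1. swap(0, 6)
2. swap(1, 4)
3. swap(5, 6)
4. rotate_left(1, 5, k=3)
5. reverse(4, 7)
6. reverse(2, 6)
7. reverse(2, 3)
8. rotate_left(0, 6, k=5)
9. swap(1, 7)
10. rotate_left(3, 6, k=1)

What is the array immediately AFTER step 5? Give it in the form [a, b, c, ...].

Answer: [G, C, F, E, D, H, A, B]

Derivation:
After 1 (swap(0, 6)): [G, C, B, A, E, H, F, D]
After 2 (swap(1, 4)): [G, E, B, A, C, H, F, D]
After 3 (swap(5, 6)): [G, E, B, A, C, F, H, D]
After 4 (rotate_left(1, 5, k=3)): [G, C, F, E, B, A, H, D]
After 5 (reverse(4, 7)): [G, C, F, E, D, H, A, B]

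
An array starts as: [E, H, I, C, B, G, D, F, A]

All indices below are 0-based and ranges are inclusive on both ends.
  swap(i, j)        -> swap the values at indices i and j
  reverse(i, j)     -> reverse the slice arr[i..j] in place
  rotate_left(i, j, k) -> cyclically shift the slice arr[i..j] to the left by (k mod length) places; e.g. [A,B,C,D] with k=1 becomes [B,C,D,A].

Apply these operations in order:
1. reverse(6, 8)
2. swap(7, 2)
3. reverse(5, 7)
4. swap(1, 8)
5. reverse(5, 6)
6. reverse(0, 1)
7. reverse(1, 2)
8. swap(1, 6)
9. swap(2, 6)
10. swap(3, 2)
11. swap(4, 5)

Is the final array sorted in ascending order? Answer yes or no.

Answer: no

Derivation:
After 1 (reverse(6, 8)): [E, H, I, C, B, G, A, F, D]
After 2 (swap(7, 2)): [E, H, F, C, B, G, A, I, D]
After 3 (reverse(5, 7)): [E, H, F, C, B, I, A, G, D]
After 4 (swap(1, 8)): [E, D, F, C, B, I, A, G, H]
After 5 (reverse(5, 6)): [E, D, F, C, B, A, I, G, H]
After 6 (reverse(0, 1)): [D, E, F, C, B, A, I, G, H]
After 7 (reverse(1, 2)): [D, F, E, C, B, A, I, G, H]
After 8 (swap(1, 6)): [D, I, E, C, B, A, F, G, H]
After 9 (swap(2, 6)): [D, I, F, C, B, A, E, G, H]
After 10 (swap(3, 2)): [D, I, C, F, B, A, E, G, H]
After 11 (swap(4, 5)): [D, I, C, F, A, B, E, G, H]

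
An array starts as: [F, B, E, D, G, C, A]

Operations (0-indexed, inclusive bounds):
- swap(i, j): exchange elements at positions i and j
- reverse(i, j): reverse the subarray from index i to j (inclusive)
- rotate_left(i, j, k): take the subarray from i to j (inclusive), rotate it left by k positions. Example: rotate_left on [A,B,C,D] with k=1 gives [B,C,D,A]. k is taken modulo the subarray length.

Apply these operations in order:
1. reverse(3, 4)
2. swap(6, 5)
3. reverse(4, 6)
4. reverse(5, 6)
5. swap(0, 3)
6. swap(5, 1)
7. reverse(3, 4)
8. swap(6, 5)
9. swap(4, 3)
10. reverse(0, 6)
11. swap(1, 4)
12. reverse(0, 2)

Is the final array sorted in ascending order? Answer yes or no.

After 1 (reverse(3, 4)): [F, B, E, G, D, C, A]
After 2 (swap(6, 5)): [F, B, E, G, D, A, C]
After 3 (reverse(4, 6)): [F, B, E, G, C, A, D]
After 4 (reverse(5, 6)): [F, B, E, G, C, D, A]
After 5 (swap(0, 3)): [G, B, E, F, C, D, A]
After 6 (swap(5, 1)): [G, D, E, F, C, B, A]
After 7 (reverse(3, 4)): [G, D, E, C, F, B, A]
After 8 (swap(6, 5)): [G, D, E, C, F, A, B]
After 9 (swap(4, 3)): [G, D, E, F, C, A, B]
After 10 (reverse(0, 6)): [B, A, C, F, E, D, G]
After 11 (swap(1, 4)): [B, E, C, F, A, D, G]
After 12 (reverse(0, 2)): [C, E, B, F, A, D, G]

Answer: no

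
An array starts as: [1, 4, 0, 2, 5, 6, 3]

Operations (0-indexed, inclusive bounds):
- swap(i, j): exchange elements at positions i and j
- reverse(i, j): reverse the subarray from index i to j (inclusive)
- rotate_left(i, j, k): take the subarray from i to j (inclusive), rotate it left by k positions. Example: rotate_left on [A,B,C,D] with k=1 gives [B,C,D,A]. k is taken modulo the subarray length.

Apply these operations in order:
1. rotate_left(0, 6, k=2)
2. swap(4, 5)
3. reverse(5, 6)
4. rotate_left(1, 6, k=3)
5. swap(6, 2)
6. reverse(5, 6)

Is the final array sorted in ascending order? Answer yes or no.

Answer: no

Derivation:
After 1 (rotate_left(0, 6, k=2)): [0, 2, 5, 6, 3, 1, 4]
After 2 (swap(4, 5)): [0, 2, 5, 6, 1, 3, 4]
After 3 (reverse(5, 6)): [0, 2, 5, 6, 1, 4, 3]
After 4 (rotate_left(1, 6, k=3)): [0, 1, 4, 3, 2, 5, 6]
After 5 (swap(6, 2)): [0, 1, 6, 3, 2, 5, 4]
After 6 (reverse(5, 6)): [0, 1, 6, 3, 2, 4, 5]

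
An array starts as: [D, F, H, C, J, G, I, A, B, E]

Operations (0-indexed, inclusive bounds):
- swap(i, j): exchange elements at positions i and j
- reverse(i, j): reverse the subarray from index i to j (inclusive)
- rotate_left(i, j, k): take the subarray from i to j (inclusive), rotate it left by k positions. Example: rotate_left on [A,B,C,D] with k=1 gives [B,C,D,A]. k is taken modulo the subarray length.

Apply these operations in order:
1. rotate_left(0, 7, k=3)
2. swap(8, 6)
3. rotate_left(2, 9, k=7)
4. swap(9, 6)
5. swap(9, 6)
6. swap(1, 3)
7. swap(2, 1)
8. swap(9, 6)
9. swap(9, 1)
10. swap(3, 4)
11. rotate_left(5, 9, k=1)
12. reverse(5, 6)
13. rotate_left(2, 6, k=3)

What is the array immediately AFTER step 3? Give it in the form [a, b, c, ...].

After 1 (rotate_left(0, 7, k=3)): [C, J, G, I, A, D, F, H, B, E]
After 2 (swap(8, 6)): [C, J, G, I, A, D, B, H, F, E]
After 3 (rotate_left(2, 9, k=7)): [C, J, E, G, I, A, D, B, H, F]

Answer: [C, J, E, G, I, A, D, B, H, F]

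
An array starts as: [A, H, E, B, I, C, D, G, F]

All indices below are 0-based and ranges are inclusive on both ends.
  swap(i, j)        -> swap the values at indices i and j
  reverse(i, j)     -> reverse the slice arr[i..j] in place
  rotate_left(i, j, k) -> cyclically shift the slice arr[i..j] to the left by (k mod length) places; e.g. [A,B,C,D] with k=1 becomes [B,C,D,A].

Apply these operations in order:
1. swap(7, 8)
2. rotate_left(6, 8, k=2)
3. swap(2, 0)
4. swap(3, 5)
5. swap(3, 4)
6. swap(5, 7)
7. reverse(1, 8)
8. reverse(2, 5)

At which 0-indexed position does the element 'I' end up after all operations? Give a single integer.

After 1 (swap(7, 8)): [A, H, E, B, I, C, D, F, G]
After 2 (rotate_left(6, 8, k=2)): [A, H, E, B, I, C, G, D, F]
After 3 (swap(2, 0)): [E, H, A, B, I, C, G, D, F]
After 4 (swap(3, 5)): [E, H, A, C, I, B, G, D, F]
After 5 (swap(3, 4)): [E, H, A, I, C, B, G, D, F]
After 6 (swap(5, 7)): [E, H, A, I, C, D, G, B, F]
After 7 (reverse(1, 8)): [E, F, B, G, D, C, I, A, H]
After 8 (reverse(2, 5)): [E, F, C, D, G, B, I, A, H]

Answer: 6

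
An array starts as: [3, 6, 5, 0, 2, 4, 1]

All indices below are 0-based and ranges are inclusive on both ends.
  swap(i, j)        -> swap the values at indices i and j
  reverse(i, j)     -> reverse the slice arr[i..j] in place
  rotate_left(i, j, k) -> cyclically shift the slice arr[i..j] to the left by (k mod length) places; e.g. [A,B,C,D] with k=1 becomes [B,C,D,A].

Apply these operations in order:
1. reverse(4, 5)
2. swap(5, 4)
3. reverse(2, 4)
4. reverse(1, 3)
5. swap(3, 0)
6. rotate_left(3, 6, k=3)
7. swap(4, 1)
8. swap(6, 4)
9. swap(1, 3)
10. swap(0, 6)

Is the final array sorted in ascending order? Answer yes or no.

After 1 (reverse(4, 5)): [3, 6, 5, 0, 4, 2, 1]
After 2 (swap(5, 4)): [3, 6, 5, 0, 2, 4, 1]
After 3 (reverse(2, 4)): [3, 6, 2, 0, 5, 4, 1]
After 4 (reverse(1, 3)): [3, 0, 2, 6, 5, 4, 1]
After 5 (swap(3, 0)): [6, 0, 2, 3, 5, 4, 1]
After 6 (rotate_left(3, 6, k=3)): [6, 0, 2, 1, 3, 5, 4]
After 7 (swap(4, 1)): [6, 3, 2, 1, 0, 5, 4]
After 8 (swap(6, 4)): [6, 3, 2, 1, 4, 5, 0]
After 9 (swap(1, 3)): [6, 1, 2, 3, 4, 5, 0]
After 10 (swap(0, 6)): [0, 1, 2, 3, 4, 5, 6]

Answer: yes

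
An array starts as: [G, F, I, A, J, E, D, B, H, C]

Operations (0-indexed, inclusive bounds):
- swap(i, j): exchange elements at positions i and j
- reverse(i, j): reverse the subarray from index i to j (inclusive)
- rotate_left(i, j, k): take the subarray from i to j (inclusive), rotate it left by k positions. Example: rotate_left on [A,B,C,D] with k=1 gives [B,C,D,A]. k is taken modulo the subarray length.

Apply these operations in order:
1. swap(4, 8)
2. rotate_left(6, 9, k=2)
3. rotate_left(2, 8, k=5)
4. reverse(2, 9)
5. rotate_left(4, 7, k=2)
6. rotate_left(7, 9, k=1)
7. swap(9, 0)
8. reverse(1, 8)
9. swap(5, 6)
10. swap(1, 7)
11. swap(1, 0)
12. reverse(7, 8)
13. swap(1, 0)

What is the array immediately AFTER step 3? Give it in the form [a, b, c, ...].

After 1 (swap(4, 8)): [G, F, I, A, H, E, D, B, J, C]
After 2 (rotate_left(6, 9, k=2)): [G, F, I, A, H, E, J, C, D, B]
After 3 (rotate_left(2, 8, k=5)): [G, F, C, D, I, A, H, E, J, B]

Answer: [G, F, C, D, I, A, H, E, J, B]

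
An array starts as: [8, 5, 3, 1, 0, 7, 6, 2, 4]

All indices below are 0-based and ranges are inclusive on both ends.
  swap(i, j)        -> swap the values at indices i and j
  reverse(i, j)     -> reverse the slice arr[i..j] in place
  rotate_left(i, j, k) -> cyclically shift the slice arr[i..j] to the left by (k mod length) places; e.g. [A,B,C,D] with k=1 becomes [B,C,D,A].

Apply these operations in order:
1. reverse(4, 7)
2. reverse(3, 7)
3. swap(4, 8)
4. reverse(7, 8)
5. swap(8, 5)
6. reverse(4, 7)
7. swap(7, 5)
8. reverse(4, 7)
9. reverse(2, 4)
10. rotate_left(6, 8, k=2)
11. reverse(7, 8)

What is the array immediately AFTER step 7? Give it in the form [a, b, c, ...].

Answer: [8, 5, 3, 0, 7, 4, 1, 2, 6]

Derivation:
After 1 (reverse(4, 7)): [8, 5, 3, 1, 2, 6, 7, 0, 4]
After 2 (reverse(3, 7)): [8, 5, 3, 0, 7, 6, 2, 1, 4]
After 3 (swap(4, 8)): [8, 5, 3, 0, 4, 6, 2, 1, 7]
After 4 (reverse(7, 8)): [8, 5, 3, 0, 4, 6, 2, 7, 1]
After 5 (swap(8, 5)): [8, 5, 3, 0, 4, 1, 2, 7, 6]
After 6 (reverse(4, 7)): [8, 5, 3, 0, 7, 2, 1, 4, 6]
After 7 (swap(7, 5)): [8, 5, 3, 0, 7, 4, 1, 2, 6]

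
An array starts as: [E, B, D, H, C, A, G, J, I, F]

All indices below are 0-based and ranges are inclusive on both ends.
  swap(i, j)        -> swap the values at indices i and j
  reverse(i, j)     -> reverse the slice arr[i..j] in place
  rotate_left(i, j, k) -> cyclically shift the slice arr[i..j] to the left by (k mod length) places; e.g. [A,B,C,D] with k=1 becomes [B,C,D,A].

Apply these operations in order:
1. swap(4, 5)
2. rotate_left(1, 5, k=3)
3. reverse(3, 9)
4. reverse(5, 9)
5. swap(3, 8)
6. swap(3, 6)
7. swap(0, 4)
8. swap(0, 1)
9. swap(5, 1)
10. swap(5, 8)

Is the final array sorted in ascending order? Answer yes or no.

After 1 (swap(4, 5)): [E, B, D, H, A, C, G, J, I, F]
After 2 (rotate_left(1, 5, k=3)): [E, A, C, B, D, H, G, J, I, F]
After 3 (reverse(3, 9)): [E, A, C, F, I, J, G, H, D, B]
After 4 (reverse(5, 9)): [E, A, C, F, I, B, D, H, G, J]
After 5 (swap(3, 8)): [E, A, C, G, I, B, D, H, F, J]
After 6 (swap(3, 6)): [E, A, C, D, I, B, G, H, F, J]
After 7 (swap(0, 4)): [I, A, C, D, E, B, G, H, F, J]
After 8 (swap(0, 1)): [A, I, C, D, E, B, G, H, F, J]
After 9 (swap(5, 1)): [A, B, C, D, E, I, G, H, F, J]
After 10 (swap(5, 8)): [A, B, C, D, E, F, G, H, I, J]

Answer: yes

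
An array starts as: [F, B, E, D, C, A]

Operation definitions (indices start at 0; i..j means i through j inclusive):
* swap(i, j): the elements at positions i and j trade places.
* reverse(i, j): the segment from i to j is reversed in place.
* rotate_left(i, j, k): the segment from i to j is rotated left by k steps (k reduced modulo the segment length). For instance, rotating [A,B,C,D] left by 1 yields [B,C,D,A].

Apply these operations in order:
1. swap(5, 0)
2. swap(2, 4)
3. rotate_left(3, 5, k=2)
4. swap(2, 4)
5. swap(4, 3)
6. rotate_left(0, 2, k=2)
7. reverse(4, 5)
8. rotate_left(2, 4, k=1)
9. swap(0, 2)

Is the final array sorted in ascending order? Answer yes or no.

Answer: no

Derivation:
After 1 (swap(5, 0)): [A, B, E, D, C, F]
After 2 (swap(2, 4)): [A, B, C, D, E, F]
After 3 (rotate_left(3, 5, k=2)): [A, B, C, F, D, E]
After 4 (swap(2, 4)): [A, B, D, F, C, E]
After 5 (swap(4, 3)): [A, B, D, C, F, E]
After 6 (rotate_left(0, 2, k=2)): [D, A, B, C, F, E]
After 7 (reverse(4, 5)): [D, A, B, C, E, F]
After 8 (rotate_left(2, 4, k=1)): [D, A, C, E, B, F]
After 9 (swap(0, 2)): [C, A, D, E, B, F]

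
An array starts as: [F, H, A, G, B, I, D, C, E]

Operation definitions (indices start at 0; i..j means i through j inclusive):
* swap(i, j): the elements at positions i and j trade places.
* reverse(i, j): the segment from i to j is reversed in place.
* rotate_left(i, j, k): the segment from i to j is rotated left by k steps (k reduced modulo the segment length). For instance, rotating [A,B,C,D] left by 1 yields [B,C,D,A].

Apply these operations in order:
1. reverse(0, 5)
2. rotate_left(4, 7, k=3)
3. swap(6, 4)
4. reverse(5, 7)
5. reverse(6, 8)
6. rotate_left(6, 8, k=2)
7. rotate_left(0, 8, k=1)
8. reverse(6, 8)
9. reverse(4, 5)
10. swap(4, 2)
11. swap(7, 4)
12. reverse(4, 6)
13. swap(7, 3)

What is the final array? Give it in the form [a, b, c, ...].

After 1 (reverse(0, 5)): [I, B, G, A, H, F, D, C, E]
After 2 (rotate_left(4, 7, k=3)): [I, B, G, A, C, H, F, D, E]
After 3 (swap(6, 4)): [I, B, G, A, F, H, C, D, E]
After 4 (reverse(5, 7)): [I, B, G, A, F, D, C, H, E]
After 5 (reverse(6, 8)): [I, B, G, A, F, D, E, H, C]
After 6 (rotate_left(6, 8, k=2)): [I, B, G, A, F, D, C, E, H]
After 7 (rotate_left(0, 8, k=1)): [B, G, A, F, D, C, E, H, I]
After 8 (reverse(6, 8)): [B, G, A, F, D, C, I, H, E]
After 9 (reverse(4, 5)): [B, G, A, F, C, D, I, H, E]
After 10 (swap(4, 2)): [B, G, C, F, A, D, I, H, E]
After 11 (swap(7, 4)): [B, G, C, F, H, D, I, A, E]
After 12 (reverse(4, 6)): [B, G, C, F, I, D, H, A, E]
After 13 (swap(7, 3)): [B, G, C, A, I, D, H, F, E]

Answer: [B, G, C, A, I, D, H, F, E]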